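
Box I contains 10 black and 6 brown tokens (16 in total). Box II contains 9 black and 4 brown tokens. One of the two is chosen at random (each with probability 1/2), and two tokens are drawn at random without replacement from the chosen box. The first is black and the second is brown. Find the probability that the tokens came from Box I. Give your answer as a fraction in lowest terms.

P(E | Box I) = 1/4; P(E | Box II) = 3/13.
P(E) = 1/2·1/4 + 1/2·3/13 = 25/104.
By Bayes' rule, P(Box I | E) = 1/8 / 25/104 = 13/25 ≈ 0.5200.

13/25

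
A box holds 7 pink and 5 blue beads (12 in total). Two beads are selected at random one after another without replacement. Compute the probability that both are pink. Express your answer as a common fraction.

Unordered draws without replacement: count favorable combinations over C(12,2).
Favorable = C(7,2) · C(5,0) = 21; total = C(12,2) = 66.
P = 21/66 = 7/22 ≈ 0.3182.

7/22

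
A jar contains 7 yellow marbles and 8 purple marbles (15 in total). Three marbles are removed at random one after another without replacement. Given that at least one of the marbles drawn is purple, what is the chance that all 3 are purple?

P(all 3 purple) = C(8,3)/C(15,3) = 8/65; P(at least one purple) = 1 − C(7,3)/C(15,3) = 12/13.
Since 'all 3 purple' ⊆ 'at least one purple', P(all 3 | at least one) = 8/65 / 12/13 = 2/15 ≈ 0.1333.

2/15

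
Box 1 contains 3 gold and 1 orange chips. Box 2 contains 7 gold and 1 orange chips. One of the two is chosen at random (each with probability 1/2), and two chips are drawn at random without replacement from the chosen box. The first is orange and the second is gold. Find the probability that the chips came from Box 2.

P(E | Box 1) = 1/4; P(E | Box 2) = 1/8.
P(E) = 1/2·1/4 + 1/2·1/8 = 3/16.
By Bayes' rule, P(Box 2 | E) = 1/16 / 3/16 = 1/3 ≈ 0.3333.

1/3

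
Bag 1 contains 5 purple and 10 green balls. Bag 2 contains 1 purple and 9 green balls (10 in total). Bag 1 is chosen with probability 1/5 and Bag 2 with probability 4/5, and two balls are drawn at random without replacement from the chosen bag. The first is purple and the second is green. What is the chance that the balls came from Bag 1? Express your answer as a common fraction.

P(E | Bag 1) = 5/21; P(E | Bag 2) = 1/10.
P(E) = 1/5·5/21 + 4/5·1/10 = 67/525.
By Bayes' rule, P(Bag 1 | E) = 1/21 / 67/525 = 25/67 ≈ 0.3731.

25/67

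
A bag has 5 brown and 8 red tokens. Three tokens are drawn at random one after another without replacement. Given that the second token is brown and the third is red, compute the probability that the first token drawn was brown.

4/11

P(first=brown and the second token is brown and the third is red) = (5/13)·(4/12)·(8/11) = 40/429.
P(E) = Σ over first color = 40/429 + 70/429 = 10/39.
By Bayes, P(first=brown | E) = 40/429 / 10/39 = 4/11 ≈ 0.3636.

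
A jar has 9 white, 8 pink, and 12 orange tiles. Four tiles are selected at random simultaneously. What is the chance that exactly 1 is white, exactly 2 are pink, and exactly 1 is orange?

Unordered draws without replacement: count favorable combinations over C(29,4).
Favorable = C(9,1) · C(8,2) · C(12,1) = 3024; total = C(29,4) = 23751.
P = 3024/23751 = 48/377 ≈ 0.1273.

48/377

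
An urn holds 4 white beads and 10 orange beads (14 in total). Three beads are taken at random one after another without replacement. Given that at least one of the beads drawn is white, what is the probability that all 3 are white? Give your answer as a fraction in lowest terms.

1/61

P(all 3 white) = C(4,3)/C(14,3) = 1/91; P(at least one white) = 1 − C(10,3)/C(14,3) = 61/91.
Since 'all 3 white' ⊆ 'at least one white', P(all 3 | at least one) = 1/91 / 61/91 = 1/61 ≈ 0.0164.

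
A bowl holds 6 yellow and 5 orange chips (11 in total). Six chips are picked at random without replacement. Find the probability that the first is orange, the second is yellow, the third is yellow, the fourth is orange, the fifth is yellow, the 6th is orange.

5/231

Multiply the conditional probability of each draw in order, without replacement, so each draw removes one from its color and from the total.
P = (5/11) · (6/10) · (5/9) · (4/8) · (4/7) · (3/6) = 5/231 ≈ 0.0216.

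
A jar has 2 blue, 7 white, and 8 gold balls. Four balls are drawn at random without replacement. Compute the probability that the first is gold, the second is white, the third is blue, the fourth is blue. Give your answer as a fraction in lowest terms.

Multiply the conditional probability of each draw in order, without replacement, so each draw removes one from its color and from the total.
P = (8/17) · (7/16) · (2/15) · (1/14) = 1/510 ≈ 0.0020.

1/510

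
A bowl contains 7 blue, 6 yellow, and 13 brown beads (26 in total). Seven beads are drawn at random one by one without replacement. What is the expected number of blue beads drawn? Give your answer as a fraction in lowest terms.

By linearity of expectation, E[X] = Σ P(draw i is blue); by symmetry each draw (even without replacement) has P(blue) = 7/26.
E[X] = 7 · 7/26 = 49/26 ≈ 1.8846.

49/26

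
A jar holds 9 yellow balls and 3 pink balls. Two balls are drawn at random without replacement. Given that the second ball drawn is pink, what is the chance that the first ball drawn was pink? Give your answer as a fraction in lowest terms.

2/11

P(first=pink and the second ball drawn is pink) = (3/12)·(2/11) = 1/22.
P(the second ball drawn is pink) = Σ over first color = 9/44 + 1/22 = 1/4.
By Bayes, P(first=pink | the second ball drawn is pink) = 1/22 / 1/4 = 2/11 ≈ 0.1818.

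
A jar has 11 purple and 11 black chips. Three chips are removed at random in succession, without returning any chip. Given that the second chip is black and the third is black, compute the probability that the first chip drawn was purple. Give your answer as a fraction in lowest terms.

11/20

P(first=purple and the second chip is black and the third is black) = (11/22)·(11/21)·(10/20) = 11/84.
P(E) = Σ over first color = 11/84 + 3/28 = 5/21.
By Bayes, P(first=purple | E) = 11/84 / 5/21 = 11/20 ≈ 0.5500.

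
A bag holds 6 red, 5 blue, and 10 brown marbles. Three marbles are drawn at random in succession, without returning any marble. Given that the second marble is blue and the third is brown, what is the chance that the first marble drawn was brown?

P(first=brown and the second marble is blue and the third is brown) = (10/21)·(5/20)·(9/19) = 15/266.
P(E) = Σ over first color = 5/133 + 10/399 + 15/266 = 5/42.
By Bayes, P(first=brown | E) = 15/266 / 5/42 = 9/19 ≈ 0.4737.

9/19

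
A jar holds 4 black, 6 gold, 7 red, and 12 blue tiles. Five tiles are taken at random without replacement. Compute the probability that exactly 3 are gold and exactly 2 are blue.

Unordered draws without replacement: count favorable combinations over C(29,5).
Favorable = C(4,0) · C(6,3) · C(7,0) · C(12,2) = 1320; total = C(29,5) = 118755.
P = 1320/118755 = 88/7917 ≈ 0.0111.

88/7917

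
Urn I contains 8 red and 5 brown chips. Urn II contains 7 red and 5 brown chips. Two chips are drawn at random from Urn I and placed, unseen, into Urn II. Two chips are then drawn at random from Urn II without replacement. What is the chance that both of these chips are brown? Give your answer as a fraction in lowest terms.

Condition on how many of the transferred chips are brown (from Urn I: 5 brown of 13; then Urn II has 14 total).
  0 brown: C(5,0)C(8,2)/C(13,2) = 14/39; then P = C(5,2)/C(14,2) = 10/91
  1 brown: C(5,1)C(8,1)/C(13,2) = 20/39; then P = C(6,2)/C(14,2) = 15/91
  2 brown: C(5,2)C(8,0)/C(13,2) = 5/39; then P = C(7,2)/C(14,2) = 3/13
P(both brown) = 545/3549 ≈ 0.1536.

545/3549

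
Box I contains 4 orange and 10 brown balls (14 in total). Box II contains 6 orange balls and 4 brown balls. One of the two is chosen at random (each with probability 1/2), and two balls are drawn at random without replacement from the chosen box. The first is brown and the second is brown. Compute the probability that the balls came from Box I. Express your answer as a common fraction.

P(E | Box I) = 45/91; P(E | Box II) = 2/15.
P(E) = 1/2·45/91 + 1/2·2/15 = 857/2730.
By Bayes' rule, P(Box I | E) = 45/182 / 857/2730 = 675/857 ≈ 0.7876.

675/857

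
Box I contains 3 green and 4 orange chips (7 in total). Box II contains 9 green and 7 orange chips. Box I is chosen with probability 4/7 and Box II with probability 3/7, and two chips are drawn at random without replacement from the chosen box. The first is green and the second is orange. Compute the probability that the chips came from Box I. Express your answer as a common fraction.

640/1081

P(E | Box I) = 2/7; P(E | Box II) = 21/80.
P(E) = 4/7·2/7 + 3/7·21/80 = 1081/3920.
By Bayes' rule, P(Box I | E) = 8/49 / 1081/3920 = 640/1081 ≈ 0.5920.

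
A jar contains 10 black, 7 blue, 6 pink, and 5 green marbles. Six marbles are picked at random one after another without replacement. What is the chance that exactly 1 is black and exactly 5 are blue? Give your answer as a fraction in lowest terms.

Unordered draws without replacement: count favorable combinations over C(28,6).
Favorable = C(10,1) · C(7,5) · C(6,0) · C(5,0) = 210; total = C(28,6) = 376740.
P = 210/376740 = 1/1794 ≈ 0.0006.

1/1794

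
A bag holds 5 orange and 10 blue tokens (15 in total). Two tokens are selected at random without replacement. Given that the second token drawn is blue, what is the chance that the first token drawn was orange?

5/14

P(first=orange and the second token drawn is blue) = (5/15)·(10/14) = 5/21.
P(the second token drawn is blue) = Σ over first color = 5/21 + 3/7 = 2/3.
By Bayes, P(first=orange | the second token drawn is blue) = 5/21 / 2/3 = 5/14 ≈ 0.3571.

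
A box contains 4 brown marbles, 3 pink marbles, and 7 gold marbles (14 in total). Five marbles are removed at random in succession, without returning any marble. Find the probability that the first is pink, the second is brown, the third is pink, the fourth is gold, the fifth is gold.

3/715

Multiply the conditional probability of each draw in order, without replacement, so each draw removes one from its color and from the total.
P = (3/14) · (4/13) · (2/12) · (7/11) · (6/10) = 3/715 ≈ 0.0042.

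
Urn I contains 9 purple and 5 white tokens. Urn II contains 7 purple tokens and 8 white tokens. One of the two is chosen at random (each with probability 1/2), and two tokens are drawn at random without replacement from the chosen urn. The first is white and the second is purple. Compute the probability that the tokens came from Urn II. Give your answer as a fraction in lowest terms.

P(E | Urn I) = 45/182; P(E | Urn II) = 4/15.
P(E) = 1/2·45/182 + 1/2·4/15 = 1403/5460.
By Bayes' rule, P(Urn II | E) = 2/15 / 1403/5460 = 728/1403 ≈ 0.5189.

728/1403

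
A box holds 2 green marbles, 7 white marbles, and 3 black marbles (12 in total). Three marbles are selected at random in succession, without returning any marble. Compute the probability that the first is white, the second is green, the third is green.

Multiply the conditional probability of each draw in order, without replacement, so each draw removes one from its color and from the total.
P = (7/12) · (2/11) · (1/10) = 7/660 ≈ 0.0106.

7/660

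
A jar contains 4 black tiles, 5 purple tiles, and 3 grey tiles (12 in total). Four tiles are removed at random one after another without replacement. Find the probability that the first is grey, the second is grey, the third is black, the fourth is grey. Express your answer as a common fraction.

Multiply the conditional probability of each draw in order, without replacement, so each draw removes one from its color and from the total.
P = (3/12) · (2/11) · (4/10) · (1/9) = 1/495 ≈ 0.0020.

1/495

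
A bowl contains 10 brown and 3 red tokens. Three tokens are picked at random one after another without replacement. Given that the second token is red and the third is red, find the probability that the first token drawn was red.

P(first=red and the second token is red and the third is red) = (3/13)·(2/12)·(1/11) = 1/286.
P(E) = Σ over first color = 5/143 + 1/286 = 1/26.
By Bayes, P(first=red | E) = 1/286 / 1/26 = 1/11 ≈ 0.0909.

1/11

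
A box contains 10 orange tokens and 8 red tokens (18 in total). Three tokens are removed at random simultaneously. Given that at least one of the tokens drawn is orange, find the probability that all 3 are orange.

P(all 3 orange) = C(10,3)/C(18,3) = 5/34; P(at least one orange) = 1 − C(8,3)/C(18,3) = 95/102.
Since 'all 3 orange' ⊆ 'at least one orange', P(all 3 | at least one) = 5/34 / 95/102 = 3/19 ≈ 0.1579.

3/19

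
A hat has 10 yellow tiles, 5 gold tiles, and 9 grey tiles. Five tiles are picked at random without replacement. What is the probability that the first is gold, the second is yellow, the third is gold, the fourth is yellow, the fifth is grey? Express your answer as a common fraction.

45/14168

Multiply the conditional probability of each draw in order, without replacement, so each draw removes one from its color and from the total.
P = (5/24) · (10/23) · (4/22) · (9/21) · (9/20) = 45/14168 ≈ 0.0032.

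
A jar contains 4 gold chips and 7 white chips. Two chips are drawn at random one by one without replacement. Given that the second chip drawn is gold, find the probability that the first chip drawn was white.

P(first=white and the second chip drawn is gold) = (7/11)·(4/10) = 14/55.
P(the second chip drawn is gold) = Σ over first color = 6/55 + 14/55 = 4/11.
By Bayes, P(first=white | the second chip drawn is gold) = 14/55 / 4/11 = 7/10 ≈ 0.7000.

7/10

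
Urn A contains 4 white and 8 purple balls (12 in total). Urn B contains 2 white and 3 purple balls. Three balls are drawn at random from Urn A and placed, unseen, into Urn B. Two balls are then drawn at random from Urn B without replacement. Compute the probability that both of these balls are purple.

Condition on how many of the transferred balls are purple (from Urn A: 8 purple of 12; then Urn B has 8 total).
  0 purple: C(8,0)C(4,3)/C(12,3) = 1/55; then P = C(3,2)/C(8,2) = 3/28
  1 purple: C(8,1)C(4,2)/C(12,3) = 12/55; then P = C(4,2)/C(8,2) = 3/14
  2 purple: C(8,2)C(4,1)/C(12,3) = 28/55; then P = C(5,2)/C(8,2) = 5/14
  3 purple: C(8,3)C(4,0)/C(12,3) = 14/55; then P = C(6,2)/C(8,2) = 15/28
P(both purple) = 113/308 ≈ 0.3669.

113/308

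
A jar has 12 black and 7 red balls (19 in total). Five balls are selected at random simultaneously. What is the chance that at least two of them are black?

Sum the hypergeometric tail for j = 2,…,5 black balls.
Favorable = C(12,2)·C(7,3) + C(12,3)·C(7,2) + C(12,4)·C(7,1) + C(12,5)·C(7,0) = 11187; total = C(19,5) = 11628.
P = 11187/11628 = 1243/1292 ≈ 0.9621.

1243/1292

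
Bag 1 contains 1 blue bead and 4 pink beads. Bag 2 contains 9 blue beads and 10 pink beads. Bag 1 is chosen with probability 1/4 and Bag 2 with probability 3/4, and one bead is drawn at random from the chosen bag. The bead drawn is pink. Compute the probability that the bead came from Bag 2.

P(pink | Bag 1) = 4/5; P(pink | Bag 2) = 10/19.
P(pink) = 1/4·4/5 + 3/4·10/19 = 113/190.
By Bayes' rule, P(Bag 2 | pink) = 15/38 / 113/190 = 75/113 ≈ 0.6637.

75/113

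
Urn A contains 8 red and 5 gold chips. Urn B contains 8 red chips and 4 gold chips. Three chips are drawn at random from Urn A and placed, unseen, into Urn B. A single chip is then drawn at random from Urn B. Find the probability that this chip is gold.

67/195

Condition on how many of the transferred chips are gold (from Urn A: 5 gold of 13; then Urn B has 15 total).
  0 gold: C(5,0)C(8,3)/C(13,3) = 28/143; then P = 4/15
  1 gold: C(5,1)C(8,2)/C(13,3) = 70/143; then P = 5/15
  2 gold: C(5,2)C(8,1)/C(13,3) = 40/143; then P = 6/15
  3 gold: C(5,3)C(8,0)/C(13,3) = 5/143; then P = 7/15
P(gold from Urn B) = 67/195 ≈ 0.3436.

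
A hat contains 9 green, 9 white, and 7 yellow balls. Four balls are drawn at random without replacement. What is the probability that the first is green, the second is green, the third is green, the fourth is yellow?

Multiply the conditional probability of each draw in order, without replacement, so each draw removes one from its color and from the total.
P = (9/25) · (8/24) · (7/23) · (7/22) = 147/12650 ≈ 0.0116.

147/12650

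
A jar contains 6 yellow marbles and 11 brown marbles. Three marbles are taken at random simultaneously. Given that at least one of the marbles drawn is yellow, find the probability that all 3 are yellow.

P(all 3 yellow) = C(6,3)/C(17,3) = 1/34; P(at least one yellow) = 1 − C(11,3)/C(17,3) = 103/136.
Since 'all 3 yellow' ⊆ 'at least one yellow', P(all 3 | at least one) = 1/34 / 103/136 = 4/103 ≈ 0.0388.

4/103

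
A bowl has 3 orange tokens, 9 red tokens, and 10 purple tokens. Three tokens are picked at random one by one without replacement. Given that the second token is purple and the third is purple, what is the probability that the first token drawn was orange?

P(first=orange and the second token is purple and the third is purple) = (3/22)·(10/21)·(9/20) = 9/308.
P(E) = Σ over first color = 9/308 + 27/308 + 6/77 = 15/77.
By Bayes, P(first=orange | E) = 9/308 / 15/77 = 3/20 ≈ 0.1500.

3/20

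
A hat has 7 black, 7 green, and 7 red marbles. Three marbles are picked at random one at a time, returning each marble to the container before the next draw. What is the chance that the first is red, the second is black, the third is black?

Multiply the conditional probability of each draw in order, with replacement (the composition resets each draw).
P = (7/21) · (7/21) · (7/21) = 1/27 ≈ 0.0370.

1/27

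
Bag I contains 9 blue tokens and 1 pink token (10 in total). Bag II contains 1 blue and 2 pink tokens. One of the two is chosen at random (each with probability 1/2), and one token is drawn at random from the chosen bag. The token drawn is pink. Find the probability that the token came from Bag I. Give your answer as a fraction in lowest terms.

3/23

P(pink | Bag I) = 1/10; P(pink | Bag II) = 2/3.
P(pink) = 1/2·1/10 + 1/2·2/3 = 23/60.
By Bayes' rule, P(Bag I | pink) = 1/20 / 23/60 = 3/23 ≈ 0.1304.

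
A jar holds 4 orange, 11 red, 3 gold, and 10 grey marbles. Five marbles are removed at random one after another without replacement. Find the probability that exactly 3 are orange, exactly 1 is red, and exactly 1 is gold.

11/8190

Unordered draws without replacement: count favorable combinations over C(28,5).
Favorable = C(4,3) · C(11,1) · C(3,1) · C(10,0) = 132; total = C(28,5) = 98280.
P = 132/98280 = 11/8190 ≈ 0.0013.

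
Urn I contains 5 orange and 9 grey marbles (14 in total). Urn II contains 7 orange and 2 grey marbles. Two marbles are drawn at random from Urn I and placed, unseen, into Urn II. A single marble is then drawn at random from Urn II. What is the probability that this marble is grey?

Condition on how many of the transferred marbles are grey (from Urn I: 9 grey of 14; then Urn II has 11 total).
  0 grey: C(9,0)C(5,2)/C(14,2) = 10/91; then P = 2/11
  1 grey: C(9,1)C(5,1)/C(14,2) = 45/91; then P = 3/11
  2 grey: C(9,2)C(5,0)/C(14,2) = 36/91; then P = 4/11
P(grey from Urn II) = 23/77 ≈ 0.2987.

23/77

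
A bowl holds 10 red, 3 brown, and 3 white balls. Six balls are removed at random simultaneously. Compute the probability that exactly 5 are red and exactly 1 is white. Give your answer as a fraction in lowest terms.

Unordered draws without replacement: count favorable combinations over C(16,6).
Favorable = C(10,5) · C(3,0) · C(3,1) = 756; total = C(16,6) = 8008.
P = 756/8008 = 27/286 ≈ 0.0944.

27/286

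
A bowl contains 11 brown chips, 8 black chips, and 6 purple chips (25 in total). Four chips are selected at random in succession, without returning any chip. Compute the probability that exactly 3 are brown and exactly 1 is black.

Unordered draws without replacement: count favorable combinations over C(25,4).
Favorable = C(11,3) · C(8,1) · C(6,0) = 1320; total = C(25,4) = 12650.
P = 1320/12650 = 12/115 ≈ 0.1043.

12/115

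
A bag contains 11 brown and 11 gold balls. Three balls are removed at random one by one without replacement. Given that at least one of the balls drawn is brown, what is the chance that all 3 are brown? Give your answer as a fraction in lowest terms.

P(all 3 brown) = C(11,3)/C(22,3) = 3/28; P(at least one brown) = 1 − C(11,3)/C(22,3) = 25/28.
Since 'all 3 brown' ⊆ 'at least one brown', P(all 3 | at least one) = 3/28 / 25/28 = 3/25 ≈ 0.1200.

3/25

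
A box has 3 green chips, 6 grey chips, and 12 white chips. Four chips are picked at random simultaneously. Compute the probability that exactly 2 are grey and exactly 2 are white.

22/133

Unordered draws without replacement: count favorable combinations over C(21,4).
Favorable = C(3,0) · C(6,2) · C(12,2) = 990; total = C(21,4) = 5985.
P = 990/5985 = 22/133 ≈ 0.1654.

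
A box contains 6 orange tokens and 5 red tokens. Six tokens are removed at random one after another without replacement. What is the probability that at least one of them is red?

461/462

Use the complement: P(at least one red) = 1 − P(no red).
P(none) = C(6,6)/C(11,6) = 1/462.
So P = 1 − 1/462 = 461/462 ≈ 0.9978.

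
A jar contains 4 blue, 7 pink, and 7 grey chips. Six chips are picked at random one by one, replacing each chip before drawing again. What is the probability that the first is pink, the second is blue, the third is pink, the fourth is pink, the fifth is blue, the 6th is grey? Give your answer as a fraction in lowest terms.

2401/2125764

Multiply the conditional probability of each draw in order, with replacement (the composition resets each draw).
P = (7/18) · (4/18) · (7/18) · (7/18) · (4/18) · (7/18) = 2401/2125764 ≈ 0.0011.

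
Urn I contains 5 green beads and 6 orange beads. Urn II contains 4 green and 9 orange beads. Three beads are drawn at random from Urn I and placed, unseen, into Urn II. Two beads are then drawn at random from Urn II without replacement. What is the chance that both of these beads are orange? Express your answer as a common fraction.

Condition on how many of the transferred beads are orange (from Urn I: 6 orange of 11; then Urn II has 16 total).
  0 orange: C(6,0)C(5,3)/C(11,3) = 2/33; then P = C(9,2)/C(16,2) = 3/10
  1 orange: C(6,1)C(5,2)/C(11,3) = 4/11; then P = C(10,2)/C(16,2) = 3/8
  2 orange: C(6,2)C(5,1)/C(11,3) = 5/11; then P = C(11,2)/C(16,2) = 11/24
  3 orange: C(6,3)C(5,0)/C(11,3) = 4/33; then P = C(12,2)/C(16,2) = 11/20
P(both orange) = 189/440 ≈ 0.4295.

189/440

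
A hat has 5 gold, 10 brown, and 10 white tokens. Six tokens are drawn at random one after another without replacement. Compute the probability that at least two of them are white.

Sum the hypergeometric tail for j = 2,…,6 white tokens.
Favorable = C(10,2)·C(15,4) + C(10,3)·C(15,3) + C(10,4)·C(15,2) + C(10,5)·C(15,1) + C(10,6)·C(15,0) = 142065; total = C(25,6) = 177100.
P = 142065/177100 = 369/460 ≈ 0.8022.

369/460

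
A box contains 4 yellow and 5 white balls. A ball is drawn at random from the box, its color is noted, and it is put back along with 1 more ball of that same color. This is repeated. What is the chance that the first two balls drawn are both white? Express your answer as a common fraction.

After a white draw the box holds 6 white out of 10.
P = (5/9)·(6/10) = 1/3 ≈ 0.3333.

1/3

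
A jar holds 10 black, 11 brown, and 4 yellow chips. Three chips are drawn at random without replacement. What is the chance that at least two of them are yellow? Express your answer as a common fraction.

13/230

Sum the hypergeometric tail for j = 2,…,3 yellow chips.
Favorable = C(4,2)·C(21,1) + C(4,3)·C(21,0) = 130; total = C(25,3) = 2300.
P = 130/2300 = 13/230 ≈ 0.0565.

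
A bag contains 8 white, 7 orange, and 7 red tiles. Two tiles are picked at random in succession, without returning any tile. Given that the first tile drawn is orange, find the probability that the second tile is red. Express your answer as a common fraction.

1/3

After removing 1 orange, the bag has 7 red out of 21 remaining.
P(second is red | given) = 7/21 = 1/3 ≈ 0.3333.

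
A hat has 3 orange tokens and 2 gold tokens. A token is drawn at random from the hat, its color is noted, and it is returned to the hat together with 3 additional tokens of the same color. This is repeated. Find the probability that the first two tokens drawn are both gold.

1/4

After a gold draw the hat holds 5 gold out of 8.
P = (2/5)·(5/8) = 1/4 ≈ 0.2500.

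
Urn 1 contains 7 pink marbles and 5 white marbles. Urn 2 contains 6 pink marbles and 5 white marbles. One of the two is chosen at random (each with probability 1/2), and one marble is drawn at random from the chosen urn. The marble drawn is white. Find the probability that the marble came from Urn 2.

12/23

P(white | Urn 1) = 5/12; P(white | Urn 2) = 5/11.
P(white) = 1/2·5/12 + 1/2·5/11 = 115/264.
By Bayes' rule, P(Urn 2 | white) = 5/22 / 115/264 = 12/23 ≈ 0.5217.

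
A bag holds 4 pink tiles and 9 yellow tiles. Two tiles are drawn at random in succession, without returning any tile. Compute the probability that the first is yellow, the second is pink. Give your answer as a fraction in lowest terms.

Multiply the conditional probability of each draw in order, without replacement, so each draw removes one from its color and from the total.
P = (9/13) · (4/12) = 3/13 ≈ 0.2308.

3/13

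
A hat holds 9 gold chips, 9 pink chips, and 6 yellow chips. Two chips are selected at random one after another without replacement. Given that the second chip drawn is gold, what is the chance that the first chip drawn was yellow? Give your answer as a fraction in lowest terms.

P(first=yellow and the second chip drawn is gold) = (6/24)·(9/23) = 9/92.
P(the second chip drawn is gold) = Σ over first color = 3/23 + 27/184 + 9/92 = 3/8.
By Bayes, P(first=yellow | the second chip drawn is gold) = 9/92 / 3/8 = 6/23 ≈ 0.2609.

6/23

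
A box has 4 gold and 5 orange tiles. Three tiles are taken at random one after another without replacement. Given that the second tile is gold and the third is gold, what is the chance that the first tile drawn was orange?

5/7

P(first=orange and the second tile is gold and the third is gold) = (5/9)·(4/8)·(3/7) = 5/42.
P(E) = Σ over first color = 1/21 + 5/42 = 1/6.
By Bayes, P(first=orange | E) = 5/42 / 1/6 = 5/7 ≈ 0.7143.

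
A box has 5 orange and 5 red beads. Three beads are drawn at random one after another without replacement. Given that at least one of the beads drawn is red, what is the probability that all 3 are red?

P(all 3 red) = C(5,3)/C(10,3) = 1/12; P(at least one red) = 1 − C(5,3)/C(10,3) = 11/12.
Since 'all 3 red' ⊆ 'at least one red', P(all 3 | at least one) = 1/12 / 11/12 = 1/11 ≈ 0.0909.

1/11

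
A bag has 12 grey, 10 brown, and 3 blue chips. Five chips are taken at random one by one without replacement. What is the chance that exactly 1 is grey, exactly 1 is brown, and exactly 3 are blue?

Unordered draws without replacement: count favorable combinations over C(25,5).
Favorable = C(12,1) · C(10,1) · C(3,3) = 120; total = C(25,5) = 53130.
P = 120/53130 = 4/1771 ≈ 0.0023.

4/1771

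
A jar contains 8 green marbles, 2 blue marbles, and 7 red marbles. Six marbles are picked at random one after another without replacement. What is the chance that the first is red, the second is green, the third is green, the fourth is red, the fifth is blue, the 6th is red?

Multiply the conditional probability of each draw in order, without replacement, so each draw removes one from its color and from the total.
P = (7/17) · (8/16) · (7/15) · (6/14) · (2/13) · (5/12) = 7/2652 ≈ 0.0026.

7/2652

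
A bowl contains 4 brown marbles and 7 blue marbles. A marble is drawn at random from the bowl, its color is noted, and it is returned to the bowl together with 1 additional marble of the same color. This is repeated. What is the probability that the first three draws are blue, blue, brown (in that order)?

56/429

Track the composition after each reinforcement of +1.
P = (7/11) · (8/12) · (4/13) = 56/429 ≈ 0.1305.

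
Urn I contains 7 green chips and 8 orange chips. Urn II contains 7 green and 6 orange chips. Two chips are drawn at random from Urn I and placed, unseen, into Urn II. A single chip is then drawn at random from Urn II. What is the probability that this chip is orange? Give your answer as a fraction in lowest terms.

Condition on how many of the transferred chips are orange (from Urn I: 8 orange of 15; then Urn II has 15 total).
  0 orange: C(8,0)C(7,2)/C(15,2) = 1/5; then P = 6/15
  1 orange: C(8,1)C(7,1)/C(15,2) = 8/15; then P = 7/15
  2 orange: C(8,2)C(7,0)/C(15,2) = 4/15; then P = 8/15
P(orange from Urn II) = 106/225 ≈ 0.4711.

106/225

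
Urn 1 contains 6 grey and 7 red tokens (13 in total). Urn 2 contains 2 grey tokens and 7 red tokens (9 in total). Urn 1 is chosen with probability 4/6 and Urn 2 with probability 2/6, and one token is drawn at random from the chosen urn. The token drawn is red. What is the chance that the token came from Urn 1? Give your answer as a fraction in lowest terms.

18/31

P(red | Urn 1) = 7/13; P(red | Urn 2) = 7/9.
P(red) = 2/3·7/13 + 1/3·7/9 = 217/351.
By Bayes' rule, P(Urn 1 | red) = 14/39 / 217/351 = 18/31 ≈ 0.5806.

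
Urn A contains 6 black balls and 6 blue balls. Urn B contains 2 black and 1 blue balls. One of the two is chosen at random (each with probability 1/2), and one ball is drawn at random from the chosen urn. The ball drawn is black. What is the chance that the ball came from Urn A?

P(black | Urn A) = 1/2; P(black | Urn B) = 2/3.
P(black) = 1/2·1/2 + 1/2·2/3 = 7/12.
By Bayes' rule, P(Urn A | black) = 1/4 / 7/12 = 3/7 ≈ 0.4286.

3/7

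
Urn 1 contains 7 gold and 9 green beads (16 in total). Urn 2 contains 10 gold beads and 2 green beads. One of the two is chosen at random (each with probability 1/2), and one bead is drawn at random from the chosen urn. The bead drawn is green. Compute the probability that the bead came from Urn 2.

8/35

P(green | Urn 1) = 9/16; P(green | Urn 2) = 1/6.
P(green) = 1/2·9/16 + 1/2·1/6 = 35/96.
By Bayes' rule, P(Urn 2 | green) = 1/12 / 35/96 = 8/35 ≈ 0.2286.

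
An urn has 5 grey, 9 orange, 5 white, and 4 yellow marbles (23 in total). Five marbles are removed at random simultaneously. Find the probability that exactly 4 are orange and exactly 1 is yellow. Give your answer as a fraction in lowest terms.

Unordered draws without replacement: count favorable combinations over C(23,5).
Favorable = C(5,0) · C(9,4) · C(5,0) · C(4,1) = 504; total = C(23,5) = 33649.
P = 504/33649 = 72/4807 ≈ 0.0150.

72/4807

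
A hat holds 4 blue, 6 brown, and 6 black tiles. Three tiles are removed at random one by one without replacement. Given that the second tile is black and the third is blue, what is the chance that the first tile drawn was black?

P(first=black and the second tile is black and the third is blue) = (6/16)·(5/15)·(4/14) = 1/28.
P(E) = Σ over first color = 3/140 + 3/70 + 1/28 = 1/10.
By Bayes, P(first=black | E) = 1/28 / 1/10 = 5/14 ≈ 0.3571.

5/14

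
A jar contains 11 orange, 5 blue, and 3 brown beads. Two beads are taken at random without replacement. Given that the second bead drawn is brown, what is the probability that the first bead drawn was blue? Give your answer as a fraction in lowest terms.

P(first=blue and the second bead drawn is brown) = (5/19)·(3/18) = 5/114.
P(the second bead drawn is brown) = Σ over first color = 11/114 + 5/114 + 1/57 = 3/19.
By Bayes, P(first=blue | the second bead drawn is brown) = 5/114 / 3/19 = 5/18 ≈ 0.2778.

5/18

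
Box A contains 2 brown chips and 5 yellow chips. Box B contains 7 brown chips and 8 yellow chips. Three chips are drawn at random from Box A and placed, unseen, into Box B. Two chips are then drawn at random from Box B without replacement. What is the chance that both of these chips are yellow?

Condition on how many of the transferred chips are yellow (from Box A: 5 yellow of 7; then Box B has 18 total).
  1 yellow: C(5,1)C(2,2)/C(7,3) = 1/7; then P = C(9,2)/C(18,2) = 4/17
  2 yellow: C(5,2)C(2,1)/C(7,3) = 4/7; then P = C(10,2)/C(18,2) = 5/17
  3 yellow: C(5,3)C(2,0)/C(7,3) = 2/7; then P = C(11,2)/C(18,2) = 55/153
P(both yellow) = 326/1071 ≈ 0.3044.

326/1071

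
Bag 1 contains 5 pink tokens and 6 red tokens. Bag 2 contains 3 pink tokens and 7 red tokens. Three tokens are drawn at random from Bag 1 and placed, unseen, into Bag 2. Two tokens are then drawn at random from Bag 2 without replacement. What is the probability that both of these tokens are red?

61/143

Condition on how many of the transferred tokens are red (from Bag 1: 6 red of 11; then Bag 2 has 13 total).
  0 red: C(6,0)C(5,3)/C(11,3) = 2/33; then P = C(7,2)/C(13,2) = 7/26
  1 red: C(6,1)C(5,2)/C(11,3) = 4/11; then P = C(8,2)/C(13,2) = 14/39
  2 red: C(6,2)C(5,1)/C(11,3) = 5/11; then P = C(9,2)/C(13,2) = 6/13
  3 red: C(6,3)C(5,0)/C(11,3) = 4/33; then P = C(10,2)/C(13,2) = 15/26
P(both red) = 61/143 ≈ 0.4266.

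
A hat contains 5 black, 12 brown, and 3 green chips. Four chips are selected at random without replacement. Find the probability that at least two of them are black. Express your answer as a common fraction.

241/969

Sum the hypergeometric tail for j = 2,…,4 black chips.
Favorable = C(5,2)·C(15,2) + C(5,3)·C(15,1) + C(5,4)·C(15,0) = 1205; total = C(20,4) = 4845.
P = 1205/4845 = 241/969 ≈ 0.2487.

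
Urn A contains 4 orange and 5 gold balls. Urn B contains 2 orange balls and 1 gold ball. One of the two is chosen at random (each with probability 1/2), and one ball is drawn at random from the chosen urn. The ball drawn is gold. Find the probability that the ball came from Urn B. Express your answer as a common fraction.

3/8

P(gold | Urn A) = 5/9; P(gold | Urn B) = 1/3.
P(gold) = 1/2·5/9 + 1/2·1/3 = 4/9.
By Bayes' rule, P(Urn B | gold) = 1/6 / 4/9 = 3/8 ≈ 0.3750.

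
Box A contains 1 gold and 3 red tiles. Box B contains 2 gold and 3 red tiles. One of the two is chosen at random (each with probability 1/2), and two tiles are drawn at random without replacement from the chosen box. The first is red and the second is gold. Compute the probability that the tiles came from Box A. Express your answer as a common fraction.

5/11

P(E | Box A) = 1/4; P(E | Box B) = 3/10.
P(E) = 1/2·1/4 + 1/2·3/10 = 11/40.
By Bayes' rule, P(Box A | E) = 1/8 / 11/40 = 5/11 ≈ 0.4545.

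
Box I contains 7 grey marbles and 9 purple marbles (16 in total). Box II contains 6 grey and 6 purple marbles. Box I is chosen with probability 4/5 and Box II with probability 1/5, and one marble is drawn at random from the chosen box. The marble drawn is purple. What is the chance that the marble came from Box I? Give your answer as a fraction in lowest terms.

9/11

P(purple | Box I) = 9/16; P(purple | Box II) = 1/2.
P(purple) = 4/5·9/16 + 1/5·1/2 = 11/20.
By Bayes' rule, P(Box I | purple) = 9/20 / 11/20 = 9/11 ≈ 0.8182.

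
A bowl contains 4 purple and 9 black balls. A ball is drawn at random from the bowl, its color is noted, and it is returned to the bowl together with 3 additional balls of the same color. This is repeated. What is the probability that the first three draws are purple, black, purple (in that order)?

63/988

Track the composition after each reinforcement of +3.
P = (4/13) · (9/16) · (7/19) = 63/988 ≈ 0.0638.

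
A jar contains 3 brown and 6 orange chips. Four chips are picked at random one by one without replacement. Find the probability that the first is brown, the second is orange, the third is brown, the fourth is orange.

5/84

Multiply the conditional probability of each draw in order, without replacement, so each draw removes one from its color and from the total.
P = (3/9) · (6/8) · (2/7) · (5/6) = 5/84 ≈ 0.0595.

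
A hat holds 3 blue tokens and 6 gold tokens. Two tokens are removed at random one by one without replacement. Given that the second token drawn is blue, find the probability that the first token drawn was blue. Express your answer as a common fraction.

P(first=blue and the second token drawn is blue) = (3/9)·(2/8) = 1/12.
P(the second token drawn is blue) = Σ over first color = 1/12 + 1/4 = 1/3.
By Bayes, P(first=blue | the second token drawn is blue) = 1/12 / 1/3 = 1/4 ≈ 0.2500.

1/4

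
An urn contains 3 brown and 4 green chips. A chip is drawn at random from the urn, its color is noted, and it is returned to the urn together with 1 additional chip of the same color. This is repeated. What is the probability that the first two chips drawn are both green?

5/14

After a green draw the urn holds 5 green out of 8.
P = (4/7)·(5/8) = 5/14 ≈ 0.3571.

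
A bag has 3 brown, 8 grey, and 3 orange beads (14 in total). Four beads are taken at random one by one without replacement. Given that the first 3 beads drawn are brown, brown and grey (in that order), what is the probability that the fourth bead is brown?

1/11

After removing 2 brown, 1 grey, the bag has 1 brown out of 11 remaining.
P(fourth is brown | given) = 1/11 ≈ 0.0909.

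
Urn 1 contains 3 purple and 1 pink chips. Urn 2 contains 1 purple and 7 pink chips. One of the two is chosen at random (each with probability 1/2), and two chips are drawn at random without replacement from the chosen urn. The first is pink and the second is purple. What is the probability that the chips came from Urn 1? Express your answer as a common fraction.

2/3

P(E | Urn 1) = 1/4; P(E | Urn 2) = 1/8.
P(E) = 1/2·1/4 + 1/2·1/8 = 3/16.
By Bayes' rule, P(Urn 1 | E) = 1/8 / 3/16 = 2/3 ≈ 0.6667.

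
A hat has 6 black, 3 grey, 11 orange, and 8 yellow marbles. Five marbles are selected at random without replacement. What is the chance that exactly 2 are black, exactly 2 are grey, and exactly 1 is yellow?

1/273

Unordered draws without replacement: count favorable combinations over C(28,5).
Favorable = C(6,2) · C(3,2) · C(11,0) · C(8,1) = 360; total = C(28,5) = 98280.
P = 360/98280 = 1/273 ≈ 0.0037.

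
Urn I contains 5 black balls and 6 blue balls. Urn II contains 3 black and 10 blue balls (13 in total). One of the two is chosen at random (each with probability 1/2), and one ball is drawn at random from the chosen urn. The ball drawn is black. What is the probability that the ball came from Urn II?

33/98

P(black | Urn I) = 5/11; P(black | Urn II) = 3/13.
P(black) = 1/2·5/11 + 1/2·3/13 = 49/143.
By Bayes' rule, P(Urn II | black) = 3/26 / 49/143 = 33/98 ≈ 0.3367.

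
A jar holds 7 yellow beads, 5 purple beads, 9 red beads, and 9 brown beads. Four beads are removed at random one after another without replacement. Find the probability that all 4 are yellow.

Unordered draws without replacement: count favorable combinations over C(30,4).
Favorable = C(7,4) · C(5,0) · C(9,0) · C(9,0) = 35; total = C(30,4) = 27405.
P = 35/27405 = 1/783 ≈ 0.0013.

1/783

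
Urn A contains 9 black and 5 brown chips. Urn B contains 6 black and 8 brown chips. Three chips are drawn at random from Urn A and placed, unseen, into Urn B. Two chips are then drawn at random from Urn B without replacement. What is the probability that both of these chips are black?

1263/6188

Condition on how many of the transferred chips are black (from Urn A: 9 black of 14; then Urn B has 17 total).
  0 black: C(9,0)C(5,3)/C(14,3) = 5/182; then P = C(6,2)/C(17,2) = 15/136
  1 black: C(9,1)C(5,2)/C(14,3) = 45/182; then P = C(7,2)/C(17,2) = 21/136
  2 black: C(9,2)C(5,1)/C(14,3) = 45/91; then P = C(8,2)/C(17,2) = 7/34
  3 black: C(9,3)C(5,0)/C(14,3) = 3/13; then P = C(9,2)/C(17,2) = 9/34
P(both black) = 1263/6188 ≈ 0.2041.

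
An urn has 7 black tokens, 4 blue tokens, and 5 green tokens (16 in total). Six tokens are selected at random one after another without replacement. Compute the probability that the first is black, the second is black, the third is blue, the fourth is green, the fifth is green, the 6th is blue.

1/572

Multiply the conditional probability of each draw in order, without replacement, so each draw removes one from its color and from the total.
P = (7/16) · (6/15) · (4/14) · (5/13) · (4/12) · (3/11) = 1/572 ≈ 0.0017.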